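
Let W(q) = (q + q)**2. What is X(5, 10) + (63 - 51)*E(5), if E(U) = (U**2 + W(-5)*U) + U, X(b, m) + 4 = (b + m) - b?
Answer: 6366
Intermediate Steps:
W(q) = 4*q**2 (W(q) = (2*q)**2 = 4*q**2)
X(b, m) = -4 + m (X(b, m) = -4 + ((b + m) - b) = -4 + m)
E(U) = U**2 + 101*U (E(U) = (U**2 + (4*(-5)**2)*U) + U = (U**2 + (4*25)*U) + U = (U**2 + 100*U) + U = U**2 + 101*U)
X(5, 10) + (63 - 51)*E(5) = (-4 + 10) + (63 - 51)*(5*(101 + 5)) = 6 + 12*(5*106) = 6 + 12*530 = 6 + 6360 = 6366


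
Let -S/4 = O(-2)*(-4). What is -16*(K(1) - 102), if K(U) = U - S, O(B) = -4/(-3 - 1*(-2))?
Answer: 2640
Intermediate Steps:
O(B) = 4 (O(B) = -4/(-3 + 2) = -4/(-1) = -4*(-1) = 4)
S = 64 (S = -16*(-4) = -4*(-16) = 64)
K(U) = -64 + U (K(U) = U - 1*64 = U - 64 = -64 + U)
-16*(K(1) - 102) = -16*((-64 + 1) - 102) = -16*(-63 - 102) = -16*(-165) = 2640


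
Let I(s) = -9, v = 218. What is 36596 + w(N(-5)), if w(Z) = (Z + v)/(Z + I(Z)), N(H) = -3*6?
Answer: 987892/27 ≈ 36589.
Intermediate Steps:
N(H) = -18
w(Z) = (218 + Z)/(-9 + Z) (w(Z) = (Z + 218)/(Z - 9) = (218 + Z)/(-9 + Z))
36596 + w(N(-5)) = 36596 + (218 - 18)/(-9 - 18) = 36596 + 200/(-27) = 36596 - 1/27*200 = 36596 - 200/27 = 987892/27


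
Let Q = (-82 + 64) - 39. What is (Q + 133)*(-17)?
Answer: -1292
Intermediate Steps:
Q = -57 (Q = -18 - 39 = -57)
(Q + 133)*(-17) = (-57 + 133)*(-17) = 76*(-17) = -1292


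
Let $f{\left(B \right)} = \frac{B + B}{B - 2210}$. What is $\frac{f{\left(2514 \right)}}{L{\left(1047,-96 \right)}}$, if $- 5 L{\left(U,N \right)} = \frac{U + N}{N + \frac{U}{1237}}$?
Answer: $\frac{12978525}{1568516} \approx 8.2744$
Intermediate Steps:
$f{\left(B \right)} = \frac{2 B}{-2210 + B}$
$L{\left(U,N \right)} = - \frac{N + U}{5 \left(N + \frac{U}{1237}\right)}$ ($L{\left(U,N \right)} = - \frac{\left(U + N\right) \frac{1}{N + \frac{U}{1237}}}{5} = - \frac{\left(N + U\right) \frac{1}{N + U \frac{1}{1237}}}{5} = - \frac{\left(N + U\right) \frac{1}{N + \frac{U}{1237}}}{5} = - \frac{\frac{1}{N + \frac{U}{1237}} \left(N + U\right)}{5} = - \frac{N + U}{5 \left(N + \frac{U}{1237}\right)}$)
$\frac{f{\left(2514 \right)}}{L{\left(1047,-96 \right)}} = \frac{2 \cdot 2514 \frac{1}{-2210 + 2514}}{\frac{1237}{5} \frac{1}{1047 + 1237 \left(-96\right)} \left(\left(-1\right) \left(-96\right) - 1047\right)} = \frac{2 \cdot 2514 \cdot \frac{1}{304}}{\frac{1237}{5} \frac{1}{1047 - 118752} \left(96 - 1047\right)} = \frac{2 \cdot 2514 \cdot \frac{1}{304}}{\frac{1237}{5} \frac{1}{-117705} \left(-951\right)} = \frac{1257}{76 \cdot \frac{1237}{5} \left(- \frac{1}{117705}\right) \left(-951\right)} = \frac{1257}{76 \cdot \frac{392129}{196175}} = \frac{1257}{76} \cdot \frac{196175}{392129} = \frac{12978525}{1568516}$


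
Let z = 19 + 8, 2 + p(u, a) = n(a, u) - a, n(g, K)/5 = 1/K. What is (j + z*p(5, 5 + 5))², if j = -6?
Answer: 91809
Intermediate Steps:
n(g, K) = 5/K
p(u, a) = -2 - a + 5/u (p(u, a) = -2 + (5/u - a) = -2 + (-a + 5/u) = -2 - a + 5/u)
z = 27
(j + z*p(5, 5 + 5))² = (-6 + 27*(-2 - (5 + 5) + 5/5))² = (-6 + 27*(-2 - 1*10 + 5*(⅕)))² = (-6 + 27*(-2 - 10 + 1))² = (-6 + 27*(-11))² = (-6 - 297)² = (-303)² = 91809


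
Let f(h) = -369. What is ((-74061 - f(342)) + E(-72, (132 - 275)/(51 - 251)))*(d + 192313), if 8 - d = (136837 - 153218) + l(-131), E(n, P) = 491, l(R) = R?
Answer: -15286784433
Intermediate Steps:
d = 16520 (d = 8 - ((136837 - 153218) - 131) = 8 - (-16381 - 131) = 8 - 1*(-16512) = 8 + 16512 = 16520)
((-74061 - f(342)) + E(-72, (132 - 275)/(51 - 251)))*(d + 192313) = ((-74061 - 1*(-369)) + 491)*(16520 + 192313) = ((-74061 + 369) + 491)*208833 = (-73692 + 491)*208833 = -73201*208833 = -15286784433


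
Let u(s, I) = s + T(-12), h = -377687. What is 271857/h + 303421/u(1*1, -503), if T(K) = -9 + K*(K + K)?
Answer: 114522047267/105752360 ≈ 1082.9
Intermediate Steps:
T(K) = -9 + 2*K² (T(K) = -9 + K*(2*K) = -9 + 2*K²)
u(s, I) = 279 + s (u(s, I) = s + (-9 + 2*(-12)²) = s + (-9 + 2*144) = s + (-9 + 288) = s + 279 = 279 + s)
271857/h + 303421/u(1*1, -503) = 271857/(-377687) + 303421/(279 + 1*1) = 271857*(-1/377687) + 303421/(279 + 1) = -271857/377687 + 303421/280 = 114522047267/105752360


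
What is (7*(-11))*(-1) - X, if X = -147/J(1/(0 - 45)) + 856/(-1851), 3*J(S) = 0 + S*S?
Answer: 1653132658/1851 ≈ 8.9310e+5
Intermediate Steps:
J(S) = S²/3 (J(S) = (0 + S*S)/3 = (0 + S²)/3 = S²/3)
X = -1652990131/1851 (X = -147*3*(0 - 45)² + 856/(-1851) = -147/((1/(-45))²/3) + 856*(-1/1851) = -147/((-1/45)²/3) - 856/1851 = -147/((⅓)*(1/2025)) - 856/1851 = -147/1/6075 - 856/1851 = -147*6075 - 856/1851 = -893025 - 856/1851 = -1652990131/1851 ≈ -8.9303e+5)
(7*(-11))*(-1) - X = (7*(-11))*(-1) - 1*(-1652990131/1851) = -77*(-1) + 1652990131/1851 = 77 + 1652990131/1851 = 1653132658/1851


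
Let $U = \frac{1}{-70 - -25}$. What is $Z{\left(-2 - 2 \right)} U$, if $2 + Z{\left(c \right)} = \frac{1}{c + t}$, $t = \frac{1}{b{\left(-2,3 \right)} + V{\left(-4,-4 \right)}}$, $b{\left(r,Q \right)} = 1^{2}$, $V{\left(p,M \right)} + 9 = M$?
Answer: $\frac{22}{441} \approx 0.049887$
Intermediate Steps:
$V{\left(p,M \right)} = -9 + M$
$b{\left(r,Q \right)} = 1$
$U = - \frac{1}{45}$ ($U = \frac{1}{-70 + 25} = \frac{1}{-45} = - \frac{1}{45} \approx -0.022222$)
$t = - \frac{1}{12}$ ($t = \frac{1}{1 - 13} = \frac{1}{-12} = - \frac{1}{12} \approx -0.083333$)
$Z{\left(c \right)} = -2 + \frac{1}{- \frac{1}{12} + c}$ ($Z{\left(c \right)} = -2 + \frac{1}{c - \frac{1}{12}} = -2 + \frac{1}{- \frac{1}{12} + c}$)
$Z{\left(-2 - 2 \right)} U = \frac{2 \left(7 - 12 \left(-2 - 2\right)\right)}{-1 + 12 \left(-2 - 2\right)} \left(- \frac{1}{45}\right) = \frac{2 \left(7 - -48\right)}{-1 + 12 \left(-4\right)} \left(- \frac{1}{45}\right) = \frac{2 \left(7 + 48\right)}{-1 - 48} \left(- \frac{1}{45}\right) = 2 \frac{1}{-49} \cdot 55 \left(- \frac{1}{45}\right) = 2 \left(- \frac{1}{49}\right) 55 \left(- \frac{1}{45}\right) = \left(- \frac{110}{49}\right) \left(- \frac{1}{45}\right) = \frac{22}{441}$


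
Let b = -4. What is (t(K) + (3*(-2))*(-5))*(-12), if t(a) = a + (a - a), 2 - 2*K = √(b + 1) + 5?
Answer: -342 + 6*I*√3 ≈ -342.0 + 10.392*I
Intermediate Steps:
K = -3/2 - I*√3/2 (K = 1 - (√(-4 + 1) + 5)/2 = 1 - (√(-3) + 5)/2 = 1 - (I*√3 + 5)/2 = 1 - (5 + I*√3)/2 = 1 + (-5/2 - I*√3/2) = -3/2 - I*√3/2 ≈ -1.5 - 0.86602*I)
t(a) = a (t(a) = a + 0 = a)
(t(K) + (3*(-2))*(-5))*(-12) = ((-3/2 - I*√3/2) + (3*(-2))*(-5))*(-12) = ((-3/2 - I*√3/2) - 6*(-5))*(-12) = ((-3/2 - I*√3/2) + 30)*(-12) = (57/2 - I*√3/2)*(-12) = -342 + 6*I*√3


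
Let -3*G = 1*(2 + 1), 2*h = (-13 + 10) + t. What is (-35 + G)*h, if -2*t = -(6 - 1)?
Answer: 9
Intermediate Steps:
t = 5/2 (t = -(-1)*(6 - 1)/2 = -(-1)*5/2 = -½*(-5) = 5/2 ≈ 2.5000)
h = -¼ (h = ((-13 + 10) + 5/2)/2 = (-3 + 5/2)/2 = (½)*(-½) = -¼ ≈ -0.25000)
G = -1 (G = -(2 + 1)/3 = -3/3 = -⅓*3 = -1)
(-35 + G)*h = (-35 - 1)*(-¼) = -36*(-¼) = 9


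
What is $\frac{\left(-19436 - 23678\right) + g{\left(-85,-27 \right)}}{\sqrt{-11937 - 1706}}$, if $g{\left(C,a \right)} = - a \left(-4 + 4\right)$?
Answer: $\frac{43114 i \sqrt{13643}}{13643} \approx 369.12 i$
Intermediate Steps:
$g{\left(C,a \right)} = 0$ ($g{\left(C,a \right)} = - a 0 = 0$)
$\frac{\left(-19436 - 23678\right) + g{\left(-85,-27 \right)}}{\sqrt{-11937 - 1706}} = \frac{\left(-19436 - 23678\right) + 0}{\sqrt{-11937 - 1706}} = \frac{-43114 + 0}{\sqrt{-13643}} = - \frac{43114}{i \sqrt{13643}} = - 43114 \left(- \frac{i \sqrt{13643}}{13643}\right) = \frac{43114 i \sqrt{13643}}{13643}$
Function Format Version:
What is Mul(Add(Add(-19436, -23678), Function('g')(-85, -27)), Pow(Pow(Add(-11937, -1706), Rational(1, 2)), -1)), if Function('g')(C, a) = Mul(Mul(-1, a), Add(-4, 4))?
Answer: Mul(Rational(43114, 13643), I, Pow(13643, Rational(1, 2))) ≈ Mul(369.12, I)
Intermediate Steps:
Function('g')(C, a) = 0 (Function('g')(C, a) = Mul(Mul(-1, a), 0) = 0)
Mul(Add(Add(-19436, -23678), Function('g')(-85, -27)), Pow(Pow(Add(-11937, -1706), Rational(1, 2)), -1)) = Mul(Add(Add(-19436, -23678), 0), Pow(Pow(Add(-11937, -1706), Rational(1, 2)), -1)) = Mul(Add(-43114, 0), Pow(Pow(-13643, Rational(1, 2)), -1)) = Mul(-43114, Pow(Mul(I, Pow(13643, Rational(1, 2))), -1)) = Mul(-43114, Mul(Rational(-1, 13643), I, Pow(13643, Rational(1, 2)))) = Mul(Rational(43114, 13643), I, Pow(13643, Rational(1, 2)))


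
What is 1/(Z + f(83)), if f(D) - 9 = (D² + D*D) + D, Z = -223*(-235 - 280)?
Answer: 1/128715 ≈ 7.7691e-6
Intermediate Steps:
Z = 114845 (Z = -223*(-515) = 114845)
f(D) = 9 + D + 2*D² (f(D) = 9 + ((D² + D*D) + D) = 9 + ((D² + D²) + D) = 9 + (2*D² + D) = 9 + (D + 2*D²) = 9 + D + 2*D²)
1/(Z + f(83)) = 1/(114845 + (9 + 83 + 2*83²)) = 1/(114845 + (9 + 83 + 2*6889)) = 1/(114845 + (9 + 83 + 13778)) = 1/(114845 + 13870) = 1/128715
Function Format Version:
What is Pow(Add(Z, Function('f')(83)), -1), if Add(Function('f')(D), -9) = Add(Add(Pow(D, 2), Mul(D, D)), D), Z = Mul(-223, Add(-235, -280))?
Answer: Rational(1, 128715) ≈ 7.7691e-6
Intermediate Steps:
Z = 114845 (Z = Mul(-223, -515) = 114845)
Function('f')(D) = Add(9, D, Mul(2, Pow(D, 2))) (Function('f')(D) = Add(9, Add(Add(Pow(D, 2), Mul(D, D)), D)) = Add(9, Add(Add(Pow(D, 2), Pow(D, 2)), D)) = Add(9, Add(Mul(2, Pow(D, 2)), D)) = Add(9, Add(D, Mul(2, Pow(D, 2)))) = Add(9, D, Mul(2, Pow(D, 2))))
Pow(Add(Z, Function('f')(83)), -1) = Pow(Add(114845, Add(9, 83, Mul(2, Pow(83, 2)))), -1) = Pow(Add(114845, Add(9, 83, Mul(2, 6889))), -1) = Pow(Add(114845, Add(9, 83, 13778)), -1) = Pow(Add(114845, 13870), -1) = Pow(128715, -1) = Rational(1, 128715)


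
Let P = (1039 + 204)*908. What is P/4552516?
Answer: 282161/1138129 ≈ 0.24792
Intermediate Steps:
P = 1128644 (P = 1243*908 = 1128644)
P/4552516 = 1128644/4552516 = 1128644*(1/4552516) = 282161/1138129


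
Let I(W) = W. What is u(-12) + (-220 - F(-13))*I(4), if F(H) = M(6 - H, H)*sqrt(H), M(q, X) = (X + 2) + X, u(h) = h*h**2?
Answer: -2608 + 96*I*sqrt(13) ≈ -2608.0 + 346.13*I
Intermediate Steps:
u(h) = h**3
M(q, X) = 2 + 2*X (M(q, X) = (2 + X) + X = 2 + 2*X)
F(H) = sqrt(H)*(2 + 2*H) (F(H) = (2 + 2*H)*sqrt(H) = sqrt(H)*(2 + 2*H))
u(-12) + (-220 - F(-13))*I(4) = (-12)**3 + (-220 - 2*sqrt(-13)*(1 - 13))*4 = -1728 + (-220 - 2*I*sqrt(13)*(-12))*4 = -1728 + (-220 - (-24)*I*sqrt(13))*4 = -1728 + (-220 + 24*I*sqrt(13))*4 = -1728 + (-880 + 96*I*sqrt(13)) = -2608 + 96*I*sqrt(13)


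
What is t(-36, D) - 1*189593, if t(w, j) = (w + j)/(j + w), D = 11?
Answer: -189592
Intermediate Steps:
t(w, j) = 1 (t(w, j) = (j + w)/(j + w) = 1)
t(-36, D) - 1*189593 = 1 - 1*189593 = 1 - 189593 = -189592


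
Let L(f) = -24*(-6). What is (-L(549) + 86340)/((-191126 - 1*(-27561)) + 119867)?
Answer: -14366/7283 ≈ -1.9725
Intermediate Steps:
L(f) = 144
(-L(549) + 86340)/((-191126 - 1*(-27561)) + 119867) = (-1*144 + 86340)/((-191126 - 1*(-27561)) + 119867) = (-144 + 86340)/((-191126 + 27561) + 119867) = 86196/(-163565 + 119867) = 86196/(-43698) = 86196*(-1/43698) = -14366/7283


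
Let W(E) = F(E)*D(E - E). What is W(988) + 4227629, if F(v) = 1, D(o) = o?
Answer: 4227629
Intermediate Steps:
W(E) = 0 (W(E) = 1*(E - E) = 1*0 = 0)
W(988) + 4227629 = 0 + 4227629 = 4227629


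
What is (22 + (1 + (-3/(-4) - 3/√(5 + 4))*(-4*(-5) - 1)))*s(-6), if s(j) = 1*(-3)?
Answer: -219/4 ≈ -54.750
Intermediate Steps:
s(j) = -3
(22 + (1 + (-3/(-4) - 3/√(5 + 4))*(-4*(-5) - 1)))*s(-6) = (22 + (1 + (-3/(-4) - 3/√(5 + 4))*(-4*(-5) - 1)))*(-3) = (22 + (1 + (-3*(-¼) - 3/(√9))*(20 - 1)))*(-3) = (22 + (1 + (¾ - 3/3)*19))*(-3) = (22 + (1 + (¾ - 3*⅓)*19))*(-3) = (22 + (1 + (¾ - 1)*19))*(-3) = (22 + (1 - ¼*19))*(-3) = (22 + (1 - 19/4))*(-3) = (22 - 15/4)*(-3) = (73/4)*(-3) = -219/4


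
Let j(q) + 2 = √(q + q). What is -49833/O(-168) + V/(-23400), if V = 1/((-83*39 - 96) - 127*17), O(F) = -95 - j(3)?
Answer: 198529529237281/370245376800 - 16611*√6/2881 ≈ 522.09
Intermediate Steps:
j(q) = -2 + √2*√q (j(q) = -2 + √(q + q) = -2 + √(2*q) = -2 + √2*√q)
O(F) = -93 - √6 (O(F) = -95 - (-2 + √2*√3) = -95 - (-2 + √6) = -95 + (2 - √6) = -93 - √6)
V = -1/5492 (V = 1/((-3237 - 96) - 2159) = 1/(-3333 - 2159) = 1/(-5492) = -1/5492 ≈ -0.00018208)
-49833/O(-168) + V/(-23400) = -49833/(-93 - √6) - 1/5492/(-23400) = -49833/(-93 - √6) - 1/5492*(-1/23400) = -49833/(-93 - √6) + 1/128512800 = 1/128512800 - 49833/(-93 - √6)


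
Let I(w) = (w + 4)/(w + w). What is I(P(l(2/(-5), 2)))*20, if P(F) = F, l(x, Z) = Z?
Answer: 30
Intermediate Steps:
I(w) = (4 + w)/(2*w) (I(w) = (4 + w)/((2*w)) = (4 + w)*(1/(2*w)) = (4 + w)/(2*w))
I(P(l(2/(-5), 2)))*20 = ((½)*(4 + 2)/2)*20 = ((½)*(½)*6)*20 = (3/2)*20 = 30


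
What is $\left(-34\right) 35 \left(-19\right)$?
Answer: $22610$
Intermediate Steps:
$\left(-34\right) 35 \left(-19\right) = \left(-1190\right) \left(-19\right) = 22610$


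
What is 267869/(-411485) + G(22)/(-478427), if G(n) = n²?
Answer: -7550289459/11580325535 ≈ -0.65199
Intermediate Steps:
267869/(-411485) + G(22)/(-478427) = 267869/(-411485) + 22²/(-478427) = 267869*(-1/411485) + 484*(-1/478427) = -15757/24205 - 484/478427 = -7550289459/11580325535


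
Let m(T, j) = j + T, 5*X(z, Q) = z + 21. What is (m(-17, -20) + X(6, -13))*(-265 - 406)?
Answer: 106018/5 ≈ 21204.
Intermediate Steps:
X(z, Q) = 21/5 + z/5 (X(z, Q) = (z + 21)/5 = (21 + z)/5 = 21/5 + z/5)
m(T, j) = T + j
(m(-17, -20) + X(6, -13))*(-265 - 406) = ((-17 - 20) + (21/5 + (⅕)*6))*(-265 - 406) = (-37 + (21/5 + 6/5))*(-671) = (-37 + 27/5)*(-671) = -158/5*(-671) = 106018/5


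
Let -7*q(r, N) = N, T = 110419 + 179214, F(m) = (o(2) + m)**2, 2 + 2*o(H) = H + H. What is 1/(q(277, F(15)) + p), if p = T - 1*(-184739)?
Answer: 7/3320348 ≈ 2.1082e-6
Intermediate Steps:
o(H) = -1 + H (o(H) = -1 + (H + H)/2 = -1 + (2*H)/2 = -1 + H)
F(m) = (1 + m)**2 (F(m) = ((-1 + 2) + m)**2 = (1 + m)**2)
T = 289633
q(r, N) = -N/7
p = 474372 (p = 289633 - 1*(-184739) = 289633 + 184739 = 474372)
1/(q(277, F(15)) + p) = 1/(-(1 + 15)**2/7 + 474372) = 1/(-1/7*16**2 + 474372) = 1/(-1/7*256 + 474372) = 1/(-256/7 + 474372) = 1/(3320348/7) = 7/3320348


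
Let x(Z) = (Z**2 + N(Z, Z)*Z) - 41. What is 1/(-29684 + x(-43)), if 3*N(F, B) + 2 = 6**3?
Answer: -3/92830 ≈ -3.2317e-5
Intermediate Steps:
N(F, B) = 214/3 (N(F, B) = -2/3 + (1/3)*6**3 = -2/3 + (1/3)*216 = -2/3 + 72 = 214/3)
x(Z) = -41 + Z**2 + 214*Z/3 (x(Z) = (Z**2 + 214*Z/3) - 41 = -41 + Z**2 + 214*Z/3)
1/(-29684 + x(-43)) = 1/(-29684 + (-41 + (-43)**2 + (214/3)*(-43))) = 1/(-29684 + (-41 + 1849 - 9202/3)) = 1/(-29684 - 3778/3) = 1/(-92830/3) = -3/92830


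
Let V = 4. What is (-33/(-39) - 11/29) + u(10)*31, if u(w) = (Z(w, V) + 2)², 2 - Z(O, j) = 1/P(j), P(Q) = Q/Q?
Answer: 105359/377 ≈ 279.47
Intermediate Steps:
P(Q) = 1
Z(O, j) = 1 (Z(O, j) = 2 - 1/1 = 2 - 1*1 = 2 - 1 = 1)
u(w) = 9 (u(w) = (1 + 2)² = 3² = 9)
(-33/(-39) - 11/29) + u(10)*31 = (-33/(-39) - 11/29) + 9*31 = (-33*(-1/39) - 11*1/29) + 279 = (11/13 - 11/29) + 279 = 176/377 + 279 = 105359/377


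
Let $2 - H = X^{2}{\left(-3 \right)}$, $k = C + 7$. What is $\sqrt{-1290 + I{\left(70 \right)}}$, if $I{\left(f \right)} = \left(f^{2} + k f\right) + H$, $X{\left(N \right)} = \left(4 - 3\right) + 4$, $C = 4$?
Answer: $\sqrt{4357} \approx 66.008$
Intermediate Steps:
$X{\left(N \right)} = 5$ ($X{\left(N \right)} = 1 + 4 = 5$)
$k = 11$ ($k = 4 + 7 = 11$)
$H = -23$ ($H = 2 - 5^{2} = 2 - 25 = -23$)
$I{\left(f \right)} = -23 + f^{2} + 11 f$ ($I{\left(f \right)} = \left(f^{2} + 11 f\right) - 23 = -23 + f^{2} + 11 f$)
$\sqrt{-1290 + I{\left(70 \right)}} = \sqrt{-1290 + \left(-23 + 70^{2} + 11 \cdot 70\right)} = \sqrt{-1290 + \left(-23 + 4900 + 770\right)} = \sqrt{-1290 + 5647} = \sqrt{4357}$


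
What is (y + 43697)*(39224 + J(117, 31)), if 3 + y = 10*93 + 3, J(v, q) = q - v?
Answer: 1746611526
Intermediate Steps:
y = 930 (y = -3 + (10*93 + 3) = -3 + (930 + 3) = -3 + 933 = 930)
(y + 43697)*(39224 + J(117, 31)) = (930 + 43697)*(39224 + (31 - 1*117)) = 44627*(39224 + (31 - 117)) = 44627*(39224 - 86) = 44627*39138 = 1746611526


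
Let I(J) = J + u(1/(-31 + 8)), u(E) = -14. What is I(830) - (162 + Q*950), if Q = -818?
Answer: 777754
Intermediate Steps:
I(J) = -14 + J (I(J) = J - 14 = -14 + J)
I(830) - (162 + Q*950) = (-14 + 830) - (162 - 818*950) = 816 - (162 - 777100) = 816 - 1*(-776938) = 816 + 776938 = 777754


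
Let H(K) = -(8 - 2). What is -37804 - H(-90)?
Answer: -37798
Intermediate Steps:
H(K) = -6 (H(K) = -1*6 = -6)
-37804 - H(-90) = -37804 - 1*(-6) = -37804 + 6 = -37798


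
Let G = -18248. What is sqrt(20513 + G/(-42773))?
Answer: sqrt(37529919750081)/42773 ≈ 143.23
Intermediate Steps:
sqrt(20513 + G/(-42773)) = sqrt(20513 - 18248/(-42773)) = sqrt(20513 - 18248*(-1/42773)) = sqrt(20513 + 18248/42773) = sqrt(877420797/42773) = sqrt(37529919750081)/42773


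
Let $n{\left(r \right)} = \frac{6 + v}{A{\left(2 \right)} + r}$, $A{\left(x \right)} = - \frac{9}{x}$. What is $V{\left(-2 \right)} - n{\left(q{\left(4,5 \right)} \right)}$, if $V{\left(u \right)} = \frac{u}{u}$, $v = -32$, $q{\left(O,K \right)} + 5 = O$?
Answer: $- \frac{41}{11} \approx -3.7273$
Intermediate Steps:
$q{\left(O,K \right)} = -5 + O$
$n{\left(r \right)} = - \frac{26}{- \frac{9}{2} + r}$ ($n{\left(r \right)} = \frac{6 - 32}{- \frac{9}{2} + r} = - \frac{26}{\left(-9\right) \frac{1}{2} + r} = - \frac{26}{- \frac{9}{2} + r}$)
$V{\left(u \right)} = 1$
$V{\left(-2 \right)} - n{\left(q{\left(4,5 \right)} \right)} = 1 - - \frac{52}{-9 + 2 \left(-5 + 4\right)} = 1 - - \frac{52}{-9 + 2 \left(-1\right)} = 1 - - \frac{52}{-9 - 2} = 1 - - \frac{52}{-11} = 1 - \left(-52\right) \left(- \frac{1}{11}\right) = 1 - \frac{52}{11} = - \frac{41}{11}$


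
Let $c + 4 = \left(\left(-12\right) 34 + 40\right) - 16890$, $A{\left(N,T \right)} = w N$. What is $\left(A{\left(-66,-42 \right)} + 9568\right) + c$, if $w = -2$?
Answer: $-7562$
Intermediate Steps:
$A{\left(N,T \right)} = - 2 N$
$c = -17262$ ($c = -4 + \left(\left(\left(-12\right) 34 + 40\right) - 16890\right) = -4 + \left(\left(-408 + 40\right) - 16890\right) = -4 - 17258 = -17262$)
$\left(A{\left(-66,-42 \right)} + 9568\right) + c = \left(\left(-2\right) \left(-66\right) + 9568\right) - 17262 = \left(132 + 9568\right) - 17262 = 9700 - 17262 = -7562$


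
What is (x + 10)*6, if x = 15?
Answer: 150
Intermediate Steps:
(x + 10)*6 = (15 + 10)*6 = 25*6 = 150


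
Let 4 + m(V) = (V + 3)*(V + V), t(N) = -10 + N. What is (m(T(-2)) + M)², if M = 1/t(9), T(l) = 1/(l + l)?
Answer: 2601/64 ≈ 40.641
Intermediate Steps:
T(l) = 1/(2*l)
m(V) = -4 + 2*V*(3 + V) (m(V) = -4 + (V + 3)*(V + V) = -4 + (3 + V)*(2*V) = -4 + 2*V*(3 + V))
M = -1 (M = 1/(-10 + 9) = 1/(-1) = -1)
(m(T(-2)) + M)² = ((-4 + 2*((½)/(-2))² + 6*((½)/(-2))) - 1)² = ((-4 + 2*((½)*(-½))² + 6*((½)*(-½))) - 1)² = ((-4 + 2*(-¼)² + 6*(-¼)) - 1)² = ((-4 + 2*(1/16) - 3/2) - 1)² = ((-4 + ⅛ - 3/2) - 1)² = (-43/8 - 1)² = (-51/8)² = 2601/64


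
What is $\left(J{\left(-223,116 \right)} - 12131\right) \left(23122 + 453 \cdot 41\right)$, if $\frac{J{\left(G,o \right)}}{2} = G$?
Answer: $-524398015$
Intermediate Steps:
$J{\left(G,o \right)} = 2 G$
$\left(J{\left(-223,116 \right)} - 12131\right) \left(23122 + 453 \cdot 41\right) = \left(2 \left(-223\right) - 12131\right) \left(23122 + 453 \cdot 41\right) = \left(-446 - 12131\right) \left(23122 + 18573\right) = \left(-12577\right) 41695 = -524398015$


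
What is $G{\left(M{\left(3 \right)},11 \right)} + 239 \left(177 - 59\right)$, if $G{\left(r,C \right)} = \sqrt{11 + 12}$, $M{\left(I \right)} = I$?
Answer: $28202 + \sqrt{23} \approx 28207.0$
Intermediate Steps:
$G{\left(r,C \right)} = \sqrt{23}$
$G{\left(M{\left(3 \right)},11 \right)} + 239 \left(177 - 59\right) = \sqrt{23} + 239 \left(177 - 59\right) = \sqrt{23} + 239 \cdot 118 = \sqrt{23} + 28202 = 28202 + \sqrt{23}$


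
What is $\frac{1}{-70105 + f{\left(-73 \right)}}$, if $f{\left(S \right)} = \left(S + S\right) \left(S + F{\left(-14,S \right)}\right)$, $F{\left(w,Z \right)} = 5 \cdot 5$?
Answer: $- \frac{1}{63097} \approx -1.5849 \cdot 10^{-5}$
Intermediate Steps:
$F{\left(w,Z \right)} = 25$
$f{\left(S \right)} = 2 S \left(25 + S\right)$ ($f{\left(S \right)} = \left(S + S\right) \left(S + 25\right) = 2 S \left(25 + S\right)$)
$\frac{1}{-70105 + f{\left(-73 \right)}} = \frac{1}{-70105 + 2 \left(-73\right) \left(25 - 73\right)} = \frac{1}{-70105 + 2 \left(-73\right) \left(-48\right)} = \frac{1}{-70105 + 7008} = \frac{1}{-63097} = - \frac{1}{63097}$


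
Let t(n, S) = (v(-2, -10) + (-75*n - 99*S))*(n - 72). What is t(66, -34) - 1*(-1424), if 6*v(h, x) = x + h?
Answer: 10940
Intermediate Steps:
v(h, x) = h/6 + x/6 (v(h, x) = (x + h)/6 = (h + x)/6 = h/6 + x/6)
t(n, S) = (-72 + n)*(-2 - 99*S - 75*n) (t(n, S) = (((⅙)*(-2) + (⅙)*(-10)) + (-75*n - 99*S))*(n - 72) = ((-⅓ - 5/3) + (-99*S - 75*n))*(-72 + n) = (-2 + (-99*S - 75*n))*(-72 + n) = (-2 - 99*S - 75*n)*(-72 + n) = (-72 + n)*(-2 - 99*S - 75*n))
t(66, -34) - 1*(-1424) = (144 - 75*66² + 5398*66 + 7128*(-34) - 99*(-34)*66) - 1*(-1424) = (144 - 75*4356 + 356268 - 242352 + 222156) + 1424 = (144 - 326700 + 356268 - 242352 + 222156) + 1424 = 9516 + 1424 = 10940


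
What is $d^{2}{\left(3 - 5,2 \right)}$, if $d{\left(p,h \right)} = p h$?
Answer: $16$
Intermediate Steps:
$d{\left(p,h \right)} = h p$
$d^{2}{\left(3 - 5,2 \right)} = \left(2 \left(3 - 5\right)\right)^{2} = \left(2 \left(-2\right)\right)^{2} = \left(-4\right)^{2} = 16$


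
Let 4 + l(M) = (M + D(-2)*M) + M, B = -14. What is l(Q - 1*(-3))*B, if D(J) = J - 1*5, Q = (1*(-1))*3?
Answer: 56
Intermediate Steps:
Q = -3 (Q = -1*3 = -3)
D(J) = -5 + J (D(J) = J - 5 = -5 + J)
l(M) = -4 - 5*M (l(M) = -4 + ((M + (-5 - 2)*M) + M) = -4 + ((M - 7*M) + M) = -4 + (-6*M + M) = -4 - 5*M)
l(Q - 1*(-3))*B = (-4 - 5*(-3 - 1*(-3)))*(-14) = (-4 - 5*(-3 + 3))*(-14) = (-4 - 5*0)*(-14) = (-4 + 0)*(-14) = -4*(-14) = 56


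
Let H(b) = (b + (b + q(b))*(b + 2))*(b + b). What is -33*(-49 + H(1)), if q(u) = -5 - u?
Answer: 2541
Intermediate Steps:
H(b) = 2*b*(-10 - 4*b) (H(b) = (b + (b + (-5 - b))*(b + 2))*(b + b) = (b - 5*(2 + b))*(2*b) = (b + (-10 - 5*b))*(2*b) = (-10 - 4*b)*(2*b) = 2*b*(-10 - 4*b))
-33*(-49 + H(1)) = -33*(-49 + 4*1*(-5 - 2*1)) = -33*(-49 + 4*1*(-5 - 2)) = -33*(-49 + 4*1*(-7)) = -33*(-49 - 28) = -33*(-77) = 2541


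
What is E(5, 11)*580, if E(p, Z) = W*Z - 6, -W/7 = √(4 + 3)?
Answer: -3480 - 44660*√7 ≈ -1.2164e+5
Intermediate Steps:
W = -7*√7 (W = -7*√(4 + 3) = -7*√7 ≈ -18.520)
E(p, Z) = -6 - 7*Z*√7 (E(p, Z) = (-7*√7)*Z - 6 = -7*Z*√7 - 6 = -6 - 7*Z*√7)
E(5, 11)*580 = (-6 - 7*11*√7)*580 = (-6 - 77*√7)*580 = -3480 - 44660*√7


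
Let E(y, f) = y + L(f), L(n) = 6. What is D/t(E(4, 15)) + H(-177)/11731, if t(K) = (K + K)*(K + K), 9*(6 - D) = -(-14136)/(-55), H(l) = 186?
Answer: 39583081/387123000 ≈ 0.10225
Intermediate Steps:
D = 5702/165 (D = 6 - (-19)*(-248/(-55))/3 = 6 - (-19)*(-248*(-1/55))/3 = 6 - (-19)*248/(3*55) = 6 - ⅑*(-14136/55) = 6 + 4712/165 = 5702/165 ≈ 34.558)
E(y, f) = 6 + y (E(y, f) = y + 6 = 6 + y)
t(K) = 4*K² (t(K) = (2*K)*(2*K) = 4*K²)
D/t(E(4, 15)) + H(-177)/11731 = 5702/(165*((4*(6 + 4)²))) + 186/11731 = 5702/(165*((4*10²))) + 186*(1/11731) = 5702/(165*((4*100))) + 186/11731 = (5702/165)/400 + 186/11731 = (5702/165)*(1/400) + 186/11731 = 2851/33000 + 186/11731 = 39583081/387123000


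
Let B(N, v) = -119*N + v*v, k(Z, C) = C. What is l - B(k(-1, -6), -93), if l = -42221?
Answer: -51584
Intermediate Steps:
B(N, v) = v² - 119*N (B(N, v) = -119*N + v² = v² - 119*N)
l - B(k(-1, -6), -93) = -42221 - ((-93)² - 119*(-6)) = -42221 - (8649 + 714) = -42221 - 1*9363 = -42221 - 9363 = -51584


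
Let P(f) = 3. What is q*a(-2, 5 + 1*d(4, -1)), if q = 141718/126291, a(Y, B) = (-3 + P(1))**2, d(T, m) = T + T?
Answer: 0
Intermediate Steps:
d(T, m) = 2*T
a(Y, B) = 0 (a(Y, B) = (-3 + 3)**2 = 0**2 = 0)
q = 141718/126291 (q = 141718*(1/126291) = 141718/126291 ≈ 1.1222)
q*a(-2, 5 + 1*d(4, -1)) = (141718/126291)*0 = 0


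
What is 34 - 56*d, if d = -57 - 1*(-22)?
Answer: 1994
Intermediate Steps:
d = -35 (d = -57 + 22 = -35)
34 - 56*d = 34 - 56*(-35) = 34 + 1960 = 1994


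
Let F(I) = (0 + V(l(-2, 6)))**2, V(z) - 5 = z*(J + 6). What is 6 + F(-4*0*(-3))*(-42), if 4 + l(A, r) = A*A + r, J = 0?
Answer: -70596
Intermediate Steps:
l(A, r) = -4 + r + A**2 (l(A, r) = -4 + (A*A + r) = -4 + (A**2 + r) = -4 + (r + A**2) = -4 + r + A**2)
V(z) = 5 + 6*z (V(z) = 5 + z*(0 + 6) = 5 + z*6 = 5 + 6*z)
F(I) = 1681 (F(I) = (0 + (5 + 6*(-4 + 6 + (-2)**2)))**2 = (0 + (5 + 6*(-4 + 6 + 4)))**2 = (0 + (5 + 6*6))**2 = (0 + (5 + 36))**2 = (0 + 41)**2 = 41**2 = 1681)
6 + F(-4*0*(-3))*(-42) = 6 + 1681*(-42) = 6 - 70602 = -70596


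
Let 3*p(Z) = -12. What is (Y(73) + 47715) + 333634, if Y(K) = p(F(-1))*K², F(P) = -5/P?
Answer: 360033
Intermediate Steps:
p(Z) = -4 (p(Z) = (⅓)*(-12) = -4)
Y(K) = -4*K²
(Y(73) + 47715) + 333634 = (-4*73² + 47715) + 333634 = (-4*5329 + 47715) + 333634 = (-21316 + 47715) + 333634 = 26399 + 333634 = 360033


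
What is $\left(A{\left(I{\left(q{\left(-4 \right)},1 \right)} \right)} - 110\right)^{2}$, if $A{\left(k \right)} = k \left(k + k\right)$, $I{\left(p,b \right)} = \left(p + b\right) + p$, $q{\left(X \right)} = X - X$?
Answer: $11664$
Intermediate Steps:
$q{\left(X \right)} = 0$
$I{\left(p,b \right)} = b + 2 p$ ($I{\left(p,b \right)} = \left(b + p\right) + p = b + 2 p$)
$A{\left(k \right)} = 2 k^{2}$ ($A{\left(k \right)} = k 2 k = 2 k^{2}$)
$\left(A{\left(I{\left(q{\left(-4 \right)},1 \right)} \right)} - 110\right)^{2} = \left(2 \left(1 + 2 \cdot 0\right)^{2} - 110\right)^{2} = \left(2 \left(1 + 0\right)^{2} - 110\right)^{2} = \left(2 \cdot 1^{2} - 110\right)^{2} = \left(2 \cdot 1 - 110\right)^{2} = \left(2 - 110\right)^{2} = \left(-108\right)^{2} = 11664$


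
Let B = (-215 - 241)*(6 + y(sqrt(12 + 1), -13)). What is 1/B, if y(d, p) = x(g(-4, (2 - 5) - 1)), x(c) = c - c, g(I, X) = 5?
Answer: -1/2736 ≈ -0.00036550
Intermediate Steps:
x(c) = 0
y(d, p) = 0
B = -2736 (B = (-215 - 241)*(6 + 0) = -456*6 = -2736)
1/B = 1/(-2736) = -1/2736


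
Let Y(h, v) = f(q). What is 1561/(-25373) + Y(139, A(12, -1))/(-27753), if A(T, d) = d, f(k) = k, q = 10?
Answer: -43576163/704176869 ≈ -0.061882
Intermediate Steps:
Y(h, v) = 10
1561/(-25373) + Y(139, A(12, -1))/(-27753) = 1561/(-25373) + 10/(-27753) = 1561*(-1/25373) + 10*(-1/27753) = -1561/25373 - 10/27753 = -43576163/704176869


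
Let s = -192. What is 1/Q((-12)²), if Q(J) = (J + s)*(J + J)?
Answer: -1/13824 ≈ -7.2338e-5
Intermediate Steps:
Q(J) = 2*J*(-192 + J) (Q(J) = (J - 192)*(J + J) = (-192 + J)*(2*J) = 2*J*(-192 + J))
1/Q((-12)²) = 1/(2*(-12)²*(-192 + (-12)²)) = 1/(2*144*(-192 + 144)) = 1/(2*144*(-48)) = 1/(-13824) = -1/13824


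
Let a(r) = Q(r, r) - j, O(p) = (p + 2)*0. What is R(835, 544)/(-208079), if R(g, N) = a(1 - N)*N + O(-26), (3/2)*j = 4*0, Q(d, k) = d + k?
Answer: 590784/208079 ≈ 2.8392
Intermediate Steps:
j = 0 (j = 2*(4*0)/3 = (⅔)*0 = 0)
O(p) = 0 (O(p) = (2 + p)*0 = 0)
a(r) = 2*r (a(r) = (r + r) - 1*0 = 2*r + 0 = 2*r)
R(g, N) = N*(2 - 2*N) (R(g, N) = (2*(1 - N))*N + 0 = (2 - 2*N)*N + 0 = N*(2 - 2*N) + 0 = N*(2 - 2*N))
R(835, 544)/(-208079) = (2*544*(1 - 1*544))/(-208079) = (2*544*(1 - 544))*(-1/208079) = (2*544*(-543))*(-1/208079) = -590784*(-1/208079) = 590784/208079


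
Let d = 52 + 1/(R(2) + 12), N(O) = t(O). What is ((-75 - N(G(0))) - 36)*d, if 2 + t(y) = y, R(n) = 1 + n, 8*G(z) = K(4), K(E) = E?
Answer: -57013/10 ≈ -5701.3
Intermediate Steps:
G(z) = ½ (G(z) = (⅛)*4 = ½)
t(y) = -2 + y
N(O) = -2 + O
d = 781/15 (d = 52 + 1/((1 + 2) + 12) = 52 + 1/(3 + 12) = 52 + 1/15 = 781/15 ≈ 52.067)
((-75 - N(G(0))) - 36)*d = ((-75 - (-2 + ½)) - 36)*(781/15) = ((-75 - 1*(-3/2)) - 36)*(781/15) = ((-75 + 3/2) - 36)*(781/15) = (-147/2 - 36)*(781/15) = -219/2*781/15 = -57013/10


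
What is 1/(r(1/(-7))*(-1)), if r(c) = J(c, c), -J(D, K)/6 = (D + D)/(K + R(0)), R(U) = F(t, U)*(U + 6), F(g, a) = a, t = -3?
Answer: 1/12 ≈ 0.083333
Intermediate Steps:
R(U) = U*(6 + U) (R(U) = U*(U + 6) = U*(6 + U))
J(D, K) = -12*D/K (J(D, K) = -6*(D + D)/(K + 0*(6 + 0)) = -6*2*D/(K + 0*6) = -6*2*D/(K + 0) = -6*2*D/K = -12*D/K)
r(c) = -12 (r(c) = -12*c/c = -12)
1/(r(1/(-7))*(-1)) = 1/(-12*(-1)) = 1/12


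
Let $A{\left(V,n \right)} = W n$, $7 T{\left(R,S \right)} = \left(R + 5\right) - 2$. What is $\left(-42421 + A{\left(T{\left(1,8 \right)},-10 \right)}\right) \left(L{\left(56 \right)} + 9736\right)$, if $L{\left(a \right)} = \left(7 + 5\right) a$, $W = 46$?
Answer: $-446305448$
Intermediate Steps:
$L{\left(a \right)} = 12 a$
$T{\left(R,S \right)} = \frac{3}{7} + \frac{R}{7}$ ($T{\left(R,S \right)} = \frac{\left(R + 5\right) - 2}{7} = \frac{\left(5 + R\right) - 2}{7} = \frac{3 + R}{7} = \frac{3}{7} + \frac{R}{7}$)
$A{\left(V,n \right)} = 46 n$
$\left(-42421 + A{\left(T{\left(1,8 \right)},-10 \right)}\right) \left(L{\left(56 \right)} + 9736\right) = \left(-42421 + 46 \left(-10\right)\right) \left(12 \cdot 56 + 9736\right) = \left(-42421 - 460\right) \left(672 + 9736\right) = \left(-42881\right) 10408 = -446305448$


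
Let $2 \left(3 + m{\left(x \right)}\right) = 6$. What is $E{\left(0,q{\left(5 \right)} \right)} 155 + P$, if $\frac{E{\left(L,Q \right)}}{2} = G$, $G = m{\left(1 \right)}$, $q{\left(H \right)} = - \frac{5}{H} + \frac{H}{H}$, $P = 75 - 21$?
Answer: $54$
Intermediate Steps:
$m{\left(x \right)} = 0$ ($m{\left(x \right)} = -3 + \frac{1}{2} \cdot 6 = -3 + 3 = 0$)
$P = 54$
$q{\left(H \right)} = 1 - \frac{5}{H}$ ($q{\left(H \right)} = - \frac{5}{H} + 1 = 1 - \frac{5}{H}$)
$G = 0$
$E{\left(L,Q \right)} = 0$ ($E{\left(L,Q \right)} = 2 \cdot 0 = 0$)
$E{\left(0,q{\left(5 \right)} \right)} 155 + P = 0 \cdot 155 + 54 = 0 + 54 = 54$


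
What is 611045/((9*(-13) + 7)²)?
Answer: 122209/2420 ≈ 50.500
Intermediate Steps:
611045/((9*(-13) + 7)²) = 611045/((-117 + 7)²) = 611045/((-110)²) = 611045/12100 = 611045*(1/12100) = 122209/2420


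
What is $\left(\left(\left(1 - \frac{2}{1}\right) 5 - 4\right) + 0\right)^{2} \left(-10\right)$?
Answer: $-810$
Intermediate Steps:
$\left(\left(\left(1 - \frac{2}{1}\right) 5 - 4\right) + 0\right)^{2} \left(-10\right) = \left(\left(\left(1 - 2 \cdot 1\right) 5 - 4\right) + 0\right)^{2} \left(-10\right) = \left(\left(\left(1 - 2\right) 5 - 4\right) + 0\right)^{2} \left(-10\right) = \left(\left(\left(-1\right) 5 - 4\right) + 0\right)^{2} \left(-10\right) = \left(\left(-5 - 4\right) + 0\right)^{2} \left(-10\right) = \left(-9 + 0\right)^{2} \left(-10\right) = \left(-9\right)^{2} \left(-10\right) = 81 \left(-10\right) = -810$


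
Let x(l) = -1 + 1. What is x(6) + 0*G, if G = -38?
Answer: 0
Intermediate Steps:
x(l) = 0
x(6) + 0*G = 0 + 0*(-38) = 0 + 0 = 0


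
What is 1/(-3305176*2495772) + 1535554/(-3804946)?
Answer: -6333366150436959017/15693434552372151456 ≈ -0.40357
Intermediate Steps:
1/(-3305176*2495772) + 1535554/(-3804946) = -1/3305176*1/2495772 + 1535554*(-1/3804946) = -1/8248965715872 - 767777/1902473 = -6333366150436959017/15693434552372151456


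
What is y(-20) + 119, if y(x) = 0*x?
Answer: 119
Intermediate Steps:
y(x) = 0
y(-20) + 119 = 0 + 119 = 119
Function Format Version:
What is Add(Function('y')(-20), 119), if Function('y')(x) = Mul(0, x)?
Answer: 119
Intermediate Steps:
Function('y')(x) = 0
Add(Function('y')(-20), 119) = Add(0, 119) = 119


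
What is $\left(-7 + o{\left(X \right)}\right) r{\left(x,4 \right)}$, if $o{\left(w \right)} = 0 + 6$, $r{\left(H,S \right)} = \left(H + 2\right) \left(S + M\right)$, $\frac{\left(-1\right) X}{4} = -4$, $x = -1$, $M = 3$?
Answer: $-7$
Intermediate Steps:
$X = 16$ ($X = \left(-4\right) \left(-4\right) = 16$)
$r{\left(H,S \right)} = \left(2 + H\right) \left(3 + S\right)$ ($r{\left(H,S \right)} = \left(H + 2\right) \left(S + 3\right) = \left(2 + H\right) \left(3 + S\right)$)
$o{\left(w \right)} = 6$
$\left(-7 + o{\left(X \right)}\right) r{\left(x,4 \right)} = \left(-7 + 6\right) \left(6 + 2 \cdot 4 + 3 \left(-1\right) - 4\right) = - (6 + 8 - 3 - 4) = \left(-1\right) 7 = -7$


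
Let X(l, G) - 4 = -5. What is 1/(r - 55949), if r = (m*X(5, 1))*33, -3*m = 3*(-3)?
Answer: -1/56048 ≈ -1.7842e-5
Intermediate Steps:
X(l, G) = -1 (X(l, G) = 4 - 5 = -1)
m = 3 (m = -(-3) = -⅓*(-9) = 3)
r = -99 (r = (3*(-1))*33 = -3*33 = -99)
1/(r - 55949) = 1/(-99 - 55949) = 1/(-56048) = -1/56048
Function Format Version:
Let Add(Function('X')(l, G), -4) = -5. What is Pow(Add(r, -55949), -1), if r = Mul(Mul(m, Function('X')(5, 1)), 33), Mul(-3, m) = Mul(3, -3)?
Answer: Rational(-1, 56048) ≈ -1.7842e-5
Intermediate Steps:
Function('X')(l, G) = -1 (Function('X')(l, G) = Add(4, -5) = -1)
m = 3 (m = Mul(Rational(-1, 3), Mul(3, -3)) = Mul(Rational(-1, 3), -9) = 3)
r = -99 (r = Mul(Mul(3, -1), 33) = Mul(-3, 33) = -99)
Pow(Add(r, -55949), -1) = Pow(Add(-99, -55949), -1) = Pow(-56048, -1) = Rational(-1, 56048)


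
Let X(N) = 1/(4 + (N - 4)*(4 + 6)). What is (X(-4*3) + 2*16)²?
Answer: 24910081/24336 ≈ 1023.6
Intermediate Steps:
X(N) = 1/(-36 + 10*N) (X(N) = 1/(4 + (-4 + N)*10) = 1/(4 + (-40 + 10*N)) = 1/(-36 + 10*N))
(X(-4*3) + 2*16)² = (1/(2*(-18 + 5*(-4*3))) + 2*16)² = (1/(2*(-18 + 5*(-12))) + 32)² = (1/(2*(-18 - 60)) + 32)² = ((½)/(-78) + 32)² = ((½)*(-1/78) + 32)² = (-1/156 + 32)² = (4991/156)² = 24910081/24336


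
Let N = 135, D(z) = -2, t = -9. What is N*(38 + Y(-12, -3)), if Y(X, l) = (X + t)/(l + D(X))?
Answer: 5697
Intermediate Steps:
Y(X, l) = (-9 + X)/(-2 + l) (Y(X, l) = (X - 9)/(l - 2) = (-9 + X)/(-2 + l))
N*(38 + Y(-12, -3)) = 135*(38 + (-9 - 12)/(-2 - 3)) = 135*(38 - 21/(-5)) = 135*(38 - 1/5*(-21)) = 135*(38 + 21/5) = 135*(211/5) = 5697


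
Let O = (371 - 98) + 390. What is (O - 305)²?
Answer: 128164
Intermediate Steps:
O = 663 (O = 273 + 390 = 663)
(O - 305)² = (663 - 305)² = 358² = 128164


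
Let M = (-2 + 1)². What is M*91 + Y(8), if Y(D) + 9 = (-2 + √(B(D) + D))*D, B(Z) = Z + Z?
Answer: 66 + 16*√6 ≈ 105.19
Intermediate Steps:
B(Z) = 2*Z
M = 1 (M = (-1)² = 1)
Y(D) = -9 + D*(-2 + √3*√D) (Y(D) = -9 + (-2 + √(2*D + D))*D = -9 + (-2 + √(3*D))*D = -9 + (-2 + √3*√D)*D = -9 + D*(-2 + √3*√D))
M*91 + Y(8) = 1*91 + (-9 - 2*8 + √3*8^(3/2)) = 91 + (-9 - 16 + √3*(16*√2)) = 91 + (-9 - 16 + 16*√6) = 91 + (-25 + 16*√6) = 66 + 16*√6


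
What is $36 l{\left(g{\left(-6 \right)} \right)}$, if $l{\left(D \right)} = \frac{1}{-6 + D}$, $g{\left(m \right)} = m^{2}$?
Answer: $\frac{6}{5} \approx 1.2$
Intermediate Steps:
$36 l{\left(g{\left(-6 \right)} \right)} = \frac{36}{-6 + \left(-6\right)^{2}} = \frac{36}{-6 + 36} = \frac{36}{30} = 36 \cdot \frac{1}{30} = \frac{6}{5}$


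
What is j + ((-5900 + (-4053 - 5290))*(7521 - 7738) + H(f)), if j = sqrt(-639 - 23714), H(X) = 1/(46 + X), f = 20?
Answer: 218310247/66 + 7*I*sqrt(497) ≈ 3.3077e+6 + 156.05*I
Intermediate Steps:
j = 7*I*sqrt(497) (j = sqrt(-24353) = 7*I*sqrt(497) ≈ 156.05*I)
j + ((-5900 + (-4053 - 5290))*(7521 - 7738) + H(f)) = 7*I*sqrt(497) + ((-5900 + (-4053 - 5290))*(7521 - 7738) + 1/(46 + 20)) = 7*I*sqrt(497) + ((-5900 - 9343)*(-217) + 1/66) = 7*I*sqrt(497) + (-15243*(-217) + 1/66) = 7*I*sqrt(497) + (3307731 + 1/66) = 7*I*sqrt(497) + 218310247/66 = 218310247/66 + 7*I*sqrt(497)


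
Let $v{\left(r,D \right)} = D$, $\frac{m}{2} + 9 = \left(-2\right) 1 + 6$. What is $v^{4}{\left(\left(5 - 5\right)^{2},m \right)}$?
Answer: $10000$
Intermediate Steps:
$m = -10$ ($m = -18 + 2 \left(\left(-2\right) 1 + 6\right) = -18 + 2 \left(-2 + 6\right) = -18 + 2 \cdot 4 = -18 + 8 = -10$)
$v^{4}{\left(\left(5 - 5\right)^{2},m \right)} = \left(-10\right)^{4} = 10000$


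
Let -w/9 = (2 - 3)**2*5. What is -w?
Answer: 45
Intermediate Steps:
w = -45 (w = -9*(2 - 3)**2*5 = -9*(-1)**2*5 = -9*5 = -45)
-w = -1*(-45) = 45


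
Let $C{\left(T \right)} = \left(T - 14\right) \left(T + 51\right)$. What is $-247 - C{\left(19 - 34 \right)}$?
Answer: $797$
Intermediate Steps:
$C{\left(T \right)} = \left(-14 + T\right) \left(51 + T\right)$ ($C{\left(T \right)} = \left(T - 14\right) \left(51 + T\right) = \left(-14 + T\right) \left(51 + T\right)$)
$-247 - C{\left(19 - 34 \right)} = -247 - \left(-714 + \left(19 - 34\right)^{2} + 37 \left(19 - 34\right)\right) = -247 - \left(-714 + \left(-15\right)^{2} + 37 \left(-15\right)\right) = -247 - \left(-714 + 225 - 555\right) = -247 - -1044 = -247 + 1044 = 797$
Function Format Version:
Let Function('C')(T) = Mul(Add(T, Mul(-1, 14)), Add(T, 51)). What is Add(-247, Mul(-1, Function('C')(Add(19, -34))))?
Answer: 797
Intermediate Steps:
Function('C')(T) = Mul(Add(-14, T), Add(51, T)) (Function('C')(T) = Mul(Add(T, -14), Add(51, T)) = Mul(Add(-14, T), Add(51, T)))
Add(-247, Mul(-1, Function('C')(Add(19, -34)))) = Add(-247, Mul(-1, Add(-714, Pow(Add(19, -34), 2), Mul(37, Add(19, -34))))) = Add(-247, Mul(-1, Add(-714, Pow(-15, 2), Mul(37, -15)))) = Add(-247, Mul(-1, Add(-714, 225, -555))) = Add(-247, Mul(-1, -1044)) = Add(-247, 1044) = 797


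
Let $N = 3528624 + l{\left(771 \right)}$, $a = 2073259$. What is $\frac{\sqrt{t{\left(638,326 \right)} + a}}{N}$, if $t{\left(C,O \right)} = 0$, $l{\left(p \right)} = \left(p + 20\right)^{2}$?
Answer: $\frac{\sqrt{2073259}}{4154305} \approx 0.0003466$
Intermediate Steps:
$l{\left(p \right)} = \left(20 + p\right)^{2}$
$N = 4154305$ ($N = 3528624 + \left(20 + 771\right)^{2} = 3528624 + 791^{2} = 3528624 + 625681 = 4154305$)
$\frac{\sqrt{t{\left(638,326 \right)} + a}}{N} = \frac{\sqrt{0 + 2073259}}{4154305} = \sqrt{2073259} \cdot \frac{1}{4154305} = \frac{\sqrt{2073259}}{4154305}$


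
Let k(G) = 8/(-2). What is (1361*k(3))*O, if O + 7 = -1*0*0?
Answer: 38108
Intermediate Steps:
k(G) = -4 (k(G) = 8*(-1/2) = -4)
O = -7 (O = -7 - 1*0*0 = -7 + 0*0 = -7 + 0 = -7)
(1361*k(3))*O = (1361*(-4))*(-7) = -5444*(-7) = 38108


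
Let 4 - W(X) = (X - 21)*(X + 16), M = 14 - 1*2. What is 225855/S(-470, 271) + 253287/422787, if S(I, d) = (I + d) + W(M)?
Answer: 10611443916/2677651 ≈ 3963.0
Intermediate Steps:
M = 12 (M = 14 - 2 = 12)
W(X) = 4 - (-21 + X)*(16 + X) (W(X) = 4 - (X - 21)*(X + 16) = 4 - (-21 + X)*(16 + X))
S(I, d) = 256 + I + d (S(I, d) = (I + d) + (340 - 1*12**2 + 5*12) = (I + d) + (340 - 1*144 + 60) = (I + d) + (340 - 144 + 60) = (I + d) + 256 = 256 + I + d)
225855/S(-470, 271) + 253287/422787 = 225855/(256 - 470 + 271) + 253287/422787 = 225855/57 + 253287*(1/422787) = 225855*(1/57) + 84429/140929 = 75285/19 + 84429/140929 = 10611443916/2677651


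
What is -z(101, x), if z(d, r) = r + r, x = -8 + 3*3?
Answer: -2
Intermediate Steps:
x = 1 (x = -8 + 9 = 1)
z(d, r) = 2*r
-z(101, x) = -2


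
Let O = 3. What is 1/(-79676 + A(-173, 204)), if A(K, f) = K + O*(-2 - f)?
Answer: -1/80467 ≈ -1.2427e-5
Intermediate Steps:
A(K, f) = -6 + K - 3*f (A(K, f) = K + 3*(-2 - f) = K + (-6 - 3*f) = -6 + K - 3*f)
1/(-79676 + A(-173, 204)) = 1/(-79676 + (-6 - 173 - 3*204)) = 1/(-79676 + (-6 - 173 - 612)) = 1/(-79676 - 791) = 1/(-80467) = -1/80467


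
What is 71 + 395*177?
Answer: 69986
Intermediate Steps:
71 + 395*177 = 71 + 69915 = 69986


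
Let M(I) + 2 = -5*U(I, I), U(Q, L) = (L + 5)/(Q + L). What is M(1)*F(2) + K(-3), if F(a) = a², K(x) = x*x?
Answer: -59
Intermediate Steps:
K(x) = x²
U(Q, L) = (5 + L)/(L + Q)
M(I) = -2 - 5*(5 + I)/(2*I) (M(I) = -2 - 5*(5 + I)/(I + I) = -2 - 5*(5 + I)/(2*I))
M(1)*F(2) + K(-3) = ((½)*(-25 - 9*1)/1)*2² + (-3)² = ((½)*1*(-25 - 9))*4 + 9 = ((½)*1*(-34))*4 + 9 = -17*4 + 9 = -68 + 9 = -59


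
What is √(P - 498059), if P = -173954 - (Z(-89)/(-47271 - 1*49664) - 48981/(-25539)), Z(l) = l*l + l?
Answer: 2*I*√114405095105586482590955/825207655 ≈ 819.77*I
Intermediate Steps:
Z(l) = l + l² (Z(l) = l² + l = l + l²)
P = -143549688401799/825207655 (P = -173954 - ((-89*(1 - 89))/(-47271 - 1*49664) - 48981/(-25539)) = -173954 - ((-89*(-88))/(-47271 - 49664) - 48981*(-1/25539)) = -173954 - (7832/(-96935) + 16327/8513) = -173954 - (7832*(-1/96935) + 16327/8513) = -173954 - (-7832/96935 + 16327/8513) = -173954 - 1*1515983929/825207655 = -173954 - 1515983929/825207655 = -143549688401799/825207655 ≈ -1.7396e+5)
√(P - 498059) = √(-143549688401799/825207655 - 498059) = √(-554551787843444/825207655) = 2*I*√114405095105586482590955/825207655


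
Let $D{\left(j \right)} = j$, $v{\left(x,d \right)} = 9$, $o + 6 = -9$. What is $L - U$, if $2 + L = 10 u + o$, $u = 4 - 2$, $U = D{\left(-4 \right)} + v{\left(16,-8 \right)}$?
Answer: $-2$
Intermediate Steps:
$o = -15$ ($o = -6 - 9 = -15$)
$U = 5$ ($U = -4 + 9 = 5$)
$u = 2$ ($u = 4 - 2 = 2$)
$L = 3$ ($L = -2 + \left(10 \cdot 2 - 15\right) = -2 + \left(20 - 15\right) = -2 + 5 = 3$)
$L - U = 3 - 5 = -2$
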